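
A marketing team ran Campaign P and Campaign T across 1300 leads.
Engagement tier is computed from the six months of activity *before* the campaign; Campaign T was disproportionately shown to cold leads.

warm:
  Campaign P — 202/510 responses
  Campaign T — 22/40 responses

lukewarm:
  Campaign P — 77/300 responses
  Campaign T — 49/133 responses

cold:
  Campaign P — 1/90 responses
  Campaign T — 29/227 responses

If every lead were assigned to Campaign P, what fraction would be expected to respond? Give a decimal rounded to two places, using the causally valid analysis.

0.26

Engagement tier differs across campaigns for reasons unrelated to any effect of the campaign itself, and it separately predicts the outcome — a classic confounder. We must compare within engagement tier levels.
Standardising Campaign P to the population engagement tier mix: 0.423·202/510 + 0.333·77/300 + 0.244·1/90 = 0.256.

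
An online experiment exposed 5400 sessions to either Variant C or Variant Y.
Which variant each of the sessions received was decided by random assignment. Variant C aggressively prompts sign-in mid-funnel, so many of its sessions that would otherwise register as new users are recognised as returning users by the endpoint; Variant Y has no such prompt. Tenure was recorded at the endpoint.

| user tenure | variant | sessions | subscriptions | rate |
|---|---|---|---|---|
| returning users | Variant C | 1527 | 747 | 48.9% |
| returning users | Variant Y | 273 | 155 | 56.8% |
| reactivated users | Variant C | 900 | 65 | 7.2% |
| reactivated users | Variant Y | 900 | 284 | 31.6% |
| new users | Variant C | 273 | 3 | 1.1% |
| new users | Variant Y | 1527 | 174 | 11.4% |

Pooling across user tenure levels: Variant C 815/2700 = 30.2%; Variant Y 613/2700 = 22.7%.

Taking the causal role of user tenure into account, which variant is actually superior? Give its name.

User tenure is downstream of the variant. One should not condition on a consequence of treatment, so the overall rates are the right comparison.
Pooled: Variant C 30.2% vs Variant Y 22.7%; Variant C is higher overall.

Variant C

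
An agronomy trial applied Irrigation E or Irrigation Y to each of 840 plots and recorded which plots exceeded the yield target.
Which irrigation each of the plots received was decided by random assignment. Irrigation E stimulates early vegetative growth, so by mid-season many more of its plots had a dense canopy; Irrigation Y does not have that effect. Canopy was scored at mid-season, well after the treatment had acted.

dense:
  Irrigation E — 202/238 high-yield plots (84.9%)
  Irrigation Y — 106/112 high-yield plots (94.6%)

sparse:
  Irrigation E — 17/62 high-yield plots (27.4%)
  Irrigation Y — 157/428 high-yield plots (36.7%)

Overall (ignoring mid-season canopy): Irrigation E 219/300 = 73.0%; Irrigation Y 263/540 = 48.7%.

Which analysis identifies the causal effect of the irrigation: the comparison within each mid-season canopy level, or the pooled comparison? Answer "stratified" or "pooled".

pooled

The stratified and pooled comparisons disagree (Irrigation Y wins within each mid-season canopy; Irrigation E wins overall), so the answer turns on the causal role of mid-season canopy.
Mid-season canopy here is a post-treatment variable shaped by the irrigation; conditioning on it would introduce bias rather than remove it. The overall comparison is the causal one.
Pooled: Irrigation E 73.0% vs Irrigation Y 48.7%; Irrigation E is higher overall.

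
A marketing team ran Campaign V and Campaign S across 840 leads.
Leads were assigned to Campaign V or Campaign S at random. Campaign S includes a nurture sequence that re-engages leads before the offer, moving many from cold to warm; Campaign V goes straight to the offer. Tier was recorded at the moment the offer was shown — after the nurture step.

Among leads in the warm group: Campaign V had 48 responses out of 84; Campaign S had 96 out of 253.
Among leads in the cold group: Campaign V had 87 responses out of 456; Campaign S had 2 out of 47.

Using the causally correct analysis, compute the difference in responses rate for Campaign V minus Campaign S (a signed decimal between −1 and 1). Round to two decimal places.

-0.08

Engagement tier lies on the pathway campaign → engagement tier → outcome, so adjusting for it blocks the indirect effect. For the total causal effect of campaign, use the unadjusted pooled rates.
The causal difference is the pooled difference: 0.250 − 0.327 = -0.077.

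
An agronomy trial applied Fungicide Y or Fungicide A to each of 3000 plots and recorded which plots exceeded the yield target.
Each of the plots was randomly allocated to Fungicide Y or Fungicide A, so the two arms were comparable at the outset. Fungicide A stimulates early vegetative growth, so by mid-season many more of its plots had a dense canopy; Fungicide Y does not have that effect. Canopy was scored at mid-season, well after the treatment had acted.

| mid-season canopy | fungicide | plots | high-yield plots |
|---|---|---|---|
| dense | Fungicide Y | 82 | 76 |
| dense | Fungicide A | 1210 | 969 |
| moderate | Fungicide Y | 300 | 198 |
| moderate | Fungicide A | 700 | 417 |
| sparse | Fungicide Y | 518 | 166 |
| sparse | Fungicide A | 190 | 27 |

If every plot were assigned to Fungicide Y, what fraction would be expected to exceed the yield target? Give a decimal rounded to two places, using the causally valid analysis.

0.49

The mid-season canopy-specific comparison favours Fungicide Y throughout, but the pooled figures favour Fungicide A. The question is whether to condition on mid-season canopy.
Mid-season canopy lies on the pathway fungicide → mid-season canopy → outcome, so adjusting for it blocks the indirect effect. For the total causal effect of fungicide, use the unadjusted pooled rates.
So P(outcome | do(Fungicide Y)) is just the pooled rate for Fungicide Y: 440/900 = 0.489.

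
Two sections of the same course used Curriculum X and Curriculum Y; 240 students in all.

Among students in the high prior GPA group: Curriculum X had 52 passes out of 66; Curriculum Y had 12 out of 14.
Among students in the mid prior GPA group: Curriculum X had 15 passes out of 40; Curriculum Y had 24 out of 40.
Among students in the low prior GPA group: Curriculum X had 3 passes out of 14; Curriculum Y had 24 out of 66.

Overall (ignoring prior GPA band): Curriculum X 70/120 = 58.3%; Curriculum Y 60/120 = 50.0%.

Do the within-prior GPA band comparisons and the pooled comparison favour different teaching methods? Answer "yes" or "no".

yes

Within each prior GPA band level (high prior GPA 78.8% vs 85.7%; mid prior GPA 37.5% vs 60.0%; low prior GPA 21.4% vs 36.4%), Curriculum Y has the higher rate every time. Pooled: 58.3% vs 50.0% — Curriculum X has the higher rate overall. The two comparisons disagree.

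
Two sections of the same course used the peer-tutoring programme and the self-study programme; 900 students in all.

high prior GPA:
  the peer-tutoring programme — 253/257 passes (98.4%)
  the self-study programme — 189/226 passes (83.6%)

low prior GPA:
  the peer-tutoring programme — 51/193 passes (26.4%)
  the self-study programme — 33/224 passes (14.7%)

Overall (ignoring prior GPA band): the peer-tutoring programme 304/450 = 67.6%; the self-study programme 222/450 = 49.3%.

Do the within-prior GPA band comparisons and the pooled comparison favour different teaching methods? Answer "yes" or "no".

Within each prior GPA band level (high prior GPA 98.4% vs 83.6%; low prior GPA 26.4% vs 14.7%), the peer-tutoring programme has the higher rate every time. Pooled: 67.6% vs 49.3% — the peer-tutoring programme has the higher rate overall. They agree.

no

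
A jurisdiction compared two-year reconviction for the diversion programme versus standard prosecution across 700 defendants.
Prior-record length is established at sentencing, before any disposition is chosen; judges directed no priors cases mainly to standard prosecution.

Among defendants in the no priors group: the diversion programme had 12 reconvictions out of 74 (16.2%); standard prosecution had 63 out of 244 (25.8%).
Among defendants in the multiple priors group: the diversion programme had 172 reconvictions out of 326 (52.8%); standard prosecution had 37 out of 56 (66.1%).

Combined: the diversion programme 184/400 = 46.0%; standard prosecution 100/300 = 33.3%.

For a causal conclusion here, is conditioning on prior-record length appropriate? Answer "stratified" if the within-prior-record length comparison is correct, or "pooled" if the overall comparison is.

stratified

The stratified and pooled comparisons disagree (the diversion programme wins within each prior-record length; standard prosecution wins overall), so the answer turns on the causal role of prior-record length.
Since prior-record length is a pre-existing factor (not a product of the disposition) and it affects the outcome on its own, it is a confounder. The stratified rates, not the pooled rate, identify the causal effect.
Within each level — no priors: 16.2% vs 25.8%; multiple priors: 52.8% vs 66.1% — the diversion programme is lower every time.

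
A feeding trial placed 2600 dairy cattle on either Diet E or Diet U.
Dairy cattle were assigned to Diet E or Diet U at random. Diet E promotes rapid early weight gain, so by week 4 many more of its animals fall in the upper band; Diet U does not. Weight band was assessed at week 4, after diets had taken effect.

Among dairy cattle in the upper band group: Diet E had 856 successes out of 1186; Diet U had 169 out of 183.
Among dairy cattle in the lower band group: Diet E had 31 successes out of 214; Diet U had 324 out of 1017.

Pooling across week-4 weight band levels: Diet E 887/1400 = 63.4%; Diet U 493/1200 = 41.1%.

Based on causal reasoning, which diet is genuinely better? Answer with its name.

The distribution of week-4 weight band is itself part of what the diet does — it is an intermediate outcome. Holding it fixed would remove that part of the effect; the total effect is the pooled difference.
Pooled: Diet E 63.4% vs Diet U 41.1%; Diet E is higher overall.

Diet E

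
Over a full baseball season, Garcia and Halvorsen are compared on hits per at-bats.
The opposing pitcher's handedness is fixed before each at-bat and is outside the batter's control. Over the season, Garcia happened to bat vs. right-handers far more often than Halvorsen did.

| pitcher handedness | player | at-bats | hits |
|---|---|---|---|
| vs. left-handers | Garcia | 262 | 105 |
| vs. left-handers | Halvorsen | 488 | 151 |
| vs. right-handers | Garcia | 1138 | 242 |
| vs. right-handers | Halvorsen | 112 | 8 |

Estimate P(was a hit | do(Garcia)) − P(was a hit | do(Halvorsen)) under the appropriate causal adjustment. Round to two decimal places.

+0.12

The stratified and pooled comparisons disagree (Garcia wins within each pitcher handedness; Halvorsen wins overall), so the answer turns on the causal role of pitcher handedness.
Pitcher handedness satisfies the back-door criterion: it is not a descendant of the player, and it blocks the spurious path from player to outcome. Adjusting for it (i.e., using the within-pitcher handedness rates) gives the causal effect.
Adjusting over the population distribution of pitcher handedness: 0.375·(0.401−0.309) + 0.625·(0.213−0.071) = +0.123.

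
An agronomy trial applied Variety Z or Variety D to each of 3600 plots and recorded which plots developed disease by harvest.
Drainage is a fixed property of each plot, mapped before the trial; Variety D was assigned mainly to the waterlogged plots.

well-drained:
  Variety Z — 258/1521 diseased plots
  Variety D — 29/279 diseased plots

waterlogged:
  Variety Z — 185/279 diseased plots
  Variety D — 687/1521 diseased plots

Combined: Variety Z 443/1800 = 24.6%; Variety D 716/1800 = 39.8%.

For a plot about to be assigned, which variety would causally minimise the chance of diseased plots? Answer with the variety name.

Since field drainage is a pre-existing factor (not a product of the variety) and it affects the outcome on its own, it is a confounder. The stratified rates, not the pooled rate, identify the causal effect.
Within each level — well-drained: 17.0% vs 10.4%; waterlogged: 66.3% vs 45.2% — Variety D is lower every time.

Variety D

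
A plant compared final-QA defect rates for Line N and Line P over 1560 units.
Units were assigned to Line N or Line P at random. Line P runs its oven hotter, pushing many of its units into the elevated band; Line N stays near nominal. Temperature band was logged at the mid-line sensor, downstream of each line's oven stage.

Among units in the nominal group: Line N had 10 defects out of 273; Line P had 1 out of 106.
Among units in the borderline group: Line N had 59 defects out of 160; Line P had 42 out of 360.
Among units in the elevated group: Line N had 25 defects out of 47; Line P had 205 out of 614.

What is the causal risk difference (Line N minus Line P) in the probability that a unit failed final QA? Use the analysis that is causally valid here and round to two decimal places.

The stratified and pooled comparisons disagree (Line P wins within each in-process temperature band; Line N wins overall), so the answer turns on the causal role of in-process temperature band.
In-process temperature band is recorded after the line and is itself shifted by it — it sits on the causal path from line to outcome. Conditioning on a mediator would strip out part of the effect we want; the pooled comparison gives the total causal effect.
The causal difference is the pooled difference: 0.196 − 0.230 = -0.034.

-0.03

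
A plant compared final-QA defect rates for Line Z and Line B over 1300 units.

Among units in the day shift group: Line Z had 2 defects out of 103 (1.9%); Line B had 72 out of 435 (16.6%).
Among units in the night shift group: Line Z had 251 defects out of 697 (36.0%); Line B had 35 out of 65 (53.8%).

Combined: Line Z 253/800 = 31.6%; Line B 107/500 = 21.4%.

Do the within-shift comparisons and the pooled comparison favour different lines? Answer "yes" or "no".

yes

Within each shift level (day shift 1.9% vs 16.6%; night shift 36.0% vs 53.8%), Line Z has the lower rate every time. Pooled: 31.6% vs 21.4% — Line B has the lower rate overall. The two comparisons disagree.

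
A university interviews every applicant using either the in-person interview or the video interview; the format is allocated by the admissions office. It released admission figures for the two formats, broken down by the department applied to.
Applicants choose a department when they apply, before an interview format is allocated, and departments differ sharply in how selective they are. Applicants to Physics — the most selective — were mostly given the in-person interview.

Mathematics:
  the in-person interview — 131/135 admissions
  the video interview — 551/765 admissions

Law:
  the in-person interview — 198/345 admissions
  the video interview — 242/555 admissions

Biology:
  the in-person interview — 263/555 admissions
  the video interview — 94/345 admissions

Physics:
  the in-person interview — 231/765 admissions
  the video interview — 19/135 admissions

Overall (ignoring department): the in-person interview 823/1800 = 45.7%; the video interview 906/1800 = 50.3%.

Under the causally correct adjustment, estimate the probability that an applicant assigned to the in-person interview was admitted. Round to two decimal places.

Nothing the interview format does changes department; the imbalance is an allocation artefact. With department also predicting the outcome, the pooled figure is confounded, and the within-stratum comparison is the causal one.
Standardising the in-person interview to the population department mix: 0.250·131/135 + 0.250·198/345 + 0.250·263/555 + 0.250·231/765 = 0.580.

0.58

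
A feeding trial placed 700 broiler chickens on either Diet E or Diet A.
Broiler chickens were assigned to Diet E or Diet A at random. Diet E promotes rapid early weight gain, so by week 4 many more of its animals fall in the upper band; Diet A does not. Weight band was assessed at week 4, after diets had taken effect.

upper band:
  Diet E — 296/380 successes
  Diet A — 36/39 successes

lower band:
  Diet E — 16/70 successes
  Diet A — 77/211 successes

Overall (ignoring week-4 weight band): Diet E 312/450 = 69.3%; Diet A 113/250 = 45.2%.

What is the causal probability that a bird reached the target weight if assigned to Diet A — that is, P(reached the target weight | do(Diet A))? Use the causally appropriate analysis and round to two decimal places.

0.45

The week-4 weight band-specific comparison favours Diet A throughout, but the pooled figures favour Diet E. The question is whether to condition on week-4 weight band.
Because the diet influences week-4 weight band, week-4 weight band is a post-treatment mediator, not a confounder. Stratifying on it would bias the estimate; the causal effect is the crude pooled difference.
So P(outcome | do(Diet A)) is just the pooled rate for Diet A: 113/250 = 0.452.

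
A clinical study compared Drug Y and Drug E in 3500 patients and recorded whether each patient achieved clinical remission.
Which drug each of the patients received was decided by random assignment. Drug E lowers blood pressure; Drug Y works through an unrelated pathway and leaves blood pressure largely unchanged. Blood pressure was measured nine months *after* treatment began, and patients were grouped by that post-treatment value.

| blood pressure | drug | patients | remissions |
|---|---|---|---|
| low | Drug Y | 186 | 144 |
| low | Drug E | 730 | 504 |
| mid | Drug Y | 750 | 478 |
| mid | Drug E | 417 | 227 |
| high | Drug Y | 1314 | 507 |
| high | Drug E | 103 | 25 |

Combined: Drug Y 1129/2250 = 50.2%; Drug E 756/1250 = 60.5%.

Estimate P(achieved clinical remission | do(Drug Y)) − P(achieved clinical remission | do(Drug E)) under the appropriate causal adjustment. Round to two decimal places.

The stratified and pooled comparisons disagree (Drug Y wins within each blood pressure; Drug E wins overall), so the answer turns on the causal role of blood pressure.
Blood pressure is recorded after the drug and is itself shifted by it — it sits on the causal path from drug to outcome. Conditioning on a mediator would strip out part of the effect we want; the pooled comparison gives the total causal effect.
The causal difference is the pooled difference: 0.502 − 0.605 = -0.103.

-0.10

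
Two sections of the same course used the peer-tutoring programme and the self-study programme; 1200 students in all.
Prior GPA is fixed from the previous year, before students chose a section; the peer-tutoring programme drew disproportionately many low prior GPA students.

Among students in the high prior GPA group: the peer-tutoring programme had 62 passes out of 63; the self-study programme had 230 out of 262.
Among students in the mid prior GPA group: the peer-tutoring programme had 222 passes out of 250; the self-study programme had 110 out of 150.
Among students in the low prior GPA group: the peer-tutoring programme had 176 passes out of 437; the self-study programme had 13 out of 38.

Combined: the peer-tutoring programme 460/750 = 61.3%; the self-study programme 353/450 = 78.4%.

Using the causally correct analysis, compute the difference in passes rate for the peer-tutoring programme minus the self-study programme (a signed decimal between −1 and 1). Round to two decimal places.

the peer-tutoring programme is higher inside every prior GPA band stratum but the self-study programme is higher in aggregate. Whether to stratify depends on how prior GPA band relates to the teaching method.
Here prior GPA band is a common cause — it drives both which teaching method a case falls under and the outcome. The crude comparison mixes populations; the stratum-specific rates are the causally relevant ones.
Adjusting over the population distribution of prior GPA band: 0.271·(0.984−0.878) + 0.333·(0.888−0.733) + 0.396·(0.403−0.342) = +0.104.

+0.10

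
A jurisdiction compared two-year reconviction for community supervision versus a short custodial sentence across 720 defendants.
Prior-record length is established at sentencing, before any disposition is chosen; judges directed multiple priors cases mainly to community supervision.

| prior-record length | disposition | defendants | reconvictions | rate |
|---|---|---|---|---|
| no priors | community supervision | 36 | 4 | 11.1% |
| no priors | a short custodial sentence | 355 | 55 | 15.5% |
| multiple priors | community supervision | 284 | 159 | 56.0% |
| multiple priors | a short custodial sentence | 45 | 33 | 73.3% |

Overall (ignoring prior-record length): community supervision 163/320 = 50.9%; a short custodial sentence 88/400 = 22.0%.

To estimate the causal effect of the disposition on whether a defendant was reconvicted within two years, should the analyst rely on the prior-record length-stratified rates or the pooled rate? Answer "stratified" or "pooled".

stratified

The stratified and pooled comparisons disagree (community supervision wins within each prior-record length; a short custodial sentence wins overall), so the answer turns on the causal role of prior-record length.
Here prior-record length is a common cause — it drives both which disposition a case falls under and the outcome. The crude comparison mixes populations; the stratum-specific rates are the causally relevant ones.
Within each level — no priors: 11.1% vs 15.5%; multiple priors: 56.0% vs 73.3% — community supervision is lower every time.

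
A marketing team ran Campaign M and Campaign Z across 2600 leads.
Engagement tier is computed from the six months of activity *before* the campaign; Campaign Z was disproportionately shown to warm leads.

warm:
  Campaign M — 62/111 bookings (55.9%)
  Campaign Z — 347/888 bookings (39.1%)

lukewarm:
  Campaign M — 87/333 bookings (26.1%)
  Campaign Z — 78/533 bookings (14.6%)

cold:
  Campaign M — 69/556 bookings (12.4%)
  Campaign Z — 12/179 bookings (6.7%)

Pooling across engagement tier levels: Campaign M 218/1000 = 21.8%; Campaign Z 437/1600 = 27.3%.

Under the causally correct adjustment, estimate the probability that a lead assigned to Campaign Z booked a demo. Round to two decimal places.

Engagement tier is set before the campaign has any effect — it is not caused by the campaign — and it independently drives the outcome. That makes it a confounder, so the causal comparison is within engagement tier levels.
Standardising Campaign Z to the population engagement tier mix: 0.384·347/888 + 0.333·78/533 + 0.283·12/179 = 0.218.

0.22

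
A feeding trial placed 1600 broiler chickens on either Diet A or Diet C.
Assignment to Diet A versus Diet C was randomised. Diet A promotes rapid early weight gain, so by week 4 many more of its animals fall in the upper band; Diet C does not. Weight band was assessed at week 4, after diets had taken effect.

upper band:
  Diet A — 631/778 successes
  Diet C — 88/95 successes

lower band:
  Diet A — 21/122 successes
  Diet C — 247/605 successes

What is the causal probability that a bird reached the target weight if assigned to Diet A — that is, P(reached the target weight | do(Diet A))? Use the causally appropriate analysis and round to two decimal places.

The week-4 weight band-specific comparison favours Diet C throughout, but the pooled figures favour Diet A. The question is whether to condition on week-4 weight band.
The distribution of week-4 weight band is itself part of what the diet does — it is an intermediate outcome. Holding it fixed would remove that part of the effect; the total effect is the pooled difference.
So P(outcome | do(Diet A)) is just the pooled rate for Diet A: 652/900 = 0.724.

0.72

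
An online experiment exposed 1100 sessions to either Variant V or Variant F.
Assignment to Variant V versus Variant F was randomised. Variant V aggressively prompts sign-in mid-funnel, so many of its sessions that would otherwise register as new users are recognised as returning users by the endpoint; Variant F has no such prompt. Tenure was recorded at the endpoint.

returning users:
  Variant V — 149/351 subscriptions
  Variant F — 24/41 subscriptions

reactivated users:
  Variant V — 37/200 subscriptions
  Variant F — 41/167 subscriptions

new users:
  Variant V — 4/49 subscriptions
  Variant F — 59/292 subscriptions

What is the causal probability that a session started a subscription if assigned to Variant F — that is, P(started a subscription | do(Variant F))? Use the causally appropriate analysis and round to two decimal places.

The stratified and pooled comparisons disagree (Variant F wins within each user tenure; Variant V wins overall), so the answer turns on the causal role of user tenure.
User tenure is recorded after the variant and is itself shifted by it — it sits on the causal path from variant to outcome. Conditioning on a mediator would strip out part of the effect we want; the pooled comparison gives the total causal effect.
So P(outcome | do(Variant F)) is just the pooled rate for Variant F: 124/500 = 0.248.

0.25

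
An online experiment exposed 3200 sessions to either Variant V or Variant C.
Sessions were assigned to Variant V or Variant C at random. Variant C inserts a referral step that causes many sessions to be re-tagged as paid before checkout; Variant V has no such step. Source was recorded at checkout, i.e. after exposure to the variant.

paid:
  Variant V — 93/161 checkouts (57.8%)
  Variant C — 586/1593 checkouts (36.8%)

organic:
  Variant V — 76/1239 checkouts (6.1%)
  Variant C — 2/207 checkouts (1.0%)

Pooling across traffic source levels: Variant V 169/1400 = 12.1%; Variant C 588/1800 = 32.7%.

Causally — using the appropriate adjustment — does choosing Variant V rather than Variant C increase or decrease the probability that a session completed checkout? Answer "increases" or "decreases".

The stratified and pooled comparisons disagree (Variant V wins within each traffic source; Variant C wins overall), so the answer turns on the causal role of traffic source.
Stratifying would compare variants among sessions the variants themselves sorted into traffic source groups — a form of selection on an intermediate. The unconditioned pooled rates give the total causal effect.
Pooled: Variant V 12.1% vs Variant C 32.7%; Variant C is higher overall.

decreases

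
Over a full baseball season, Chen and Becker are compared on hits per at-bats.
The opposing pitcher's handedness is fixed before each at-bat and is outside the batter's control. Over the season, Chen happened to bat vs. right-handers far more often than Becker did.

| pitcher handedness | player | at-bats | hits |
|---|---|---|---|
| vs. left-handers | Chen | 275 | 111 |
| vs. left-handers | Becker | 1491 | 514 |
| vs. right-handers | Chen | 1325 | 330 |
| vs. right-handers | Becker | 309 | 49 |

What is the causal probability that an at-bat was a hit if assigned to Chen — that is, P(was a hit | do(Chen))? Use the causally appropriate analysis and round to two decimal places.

Pitcher handedness is set before the player has any effect — it is not caused by the player — and it independently drives the outcome. That makes it a confounder, so the causal comparison is within pitcher handedness levels.
Standardising Chen to the population pitcher handedness mix: 0.519·111/275 + 0.481·330/1325 = 0.329.

0.33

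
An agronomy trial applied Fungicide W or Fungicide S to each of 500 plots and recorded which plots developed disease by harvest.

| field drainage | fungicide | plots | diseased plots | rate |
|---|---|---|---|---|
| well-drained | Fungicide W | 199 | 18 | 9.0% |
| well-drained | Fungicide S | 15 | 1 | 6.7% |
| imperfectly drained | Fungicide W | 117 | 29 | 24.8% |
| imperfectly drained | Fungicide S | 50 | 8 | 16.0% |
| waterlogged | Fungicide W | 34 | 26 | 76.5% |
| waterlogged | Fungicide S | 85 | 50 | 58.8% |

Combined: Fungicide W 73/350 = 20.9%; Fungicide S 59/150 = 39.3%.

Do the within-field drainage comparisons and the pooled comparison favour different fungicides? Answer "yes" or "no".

yes

Within each field drainage level (well-drained 9.0% vs 6.7%; imperfectly drained 24.8% vs 16.0%; waterlogged 76.5% vs 58.8%), Fungicide S has the lower rate every time. Pooled: 20.9% vs 39.3% — Fungicide W has the lower rate overall. The two comparisons disagree.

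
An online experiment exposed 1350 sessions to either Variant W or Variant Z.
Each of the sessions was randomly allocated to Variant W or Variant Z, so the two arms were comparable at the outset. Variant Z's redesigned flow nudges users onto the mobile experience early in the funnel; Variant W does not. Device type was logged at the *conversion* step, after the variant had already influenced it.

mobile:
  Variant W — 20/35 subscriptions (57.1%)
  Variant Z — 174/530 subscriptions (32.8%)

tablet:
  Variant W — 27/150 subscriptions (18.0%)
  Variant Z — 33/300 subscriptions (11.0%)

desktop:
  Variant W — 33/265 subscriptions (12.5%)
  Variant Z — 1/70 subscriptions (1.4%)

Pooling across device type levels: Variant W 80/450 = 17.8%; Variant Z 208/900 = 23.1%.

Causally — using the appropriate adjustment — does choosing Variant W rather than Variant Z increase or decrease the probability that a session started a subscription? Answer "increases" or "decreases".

decreases

Stratifying would compare variants among sessions the variants themselves sorted into device type groups — a form of selection on an intermediate. The unconditioned pooled rates give the total causal effect.
Pooled: Variant W 17.8% vs Variant Z 23.1%; Variant Z is higher overall.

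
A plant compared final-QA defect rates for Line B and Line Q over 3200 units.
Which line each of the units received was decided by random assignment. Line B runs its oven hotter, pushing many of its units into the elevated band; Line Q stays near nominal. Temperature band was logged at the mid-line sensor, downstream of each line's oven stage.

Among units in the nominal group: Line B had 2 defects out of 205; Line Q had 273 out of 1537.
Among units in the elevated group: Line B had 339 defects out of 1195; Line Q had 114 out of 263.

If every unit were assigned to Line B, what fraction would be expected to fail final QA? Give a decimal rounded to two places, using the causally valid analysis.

In-process temperature band lies on the pathway line → in-process temperature band → outcome, so adjusting for it blocks the indirect effect. For the total causal effect of line, use the unadjusted pooled rates.
So P(outcome | do(Line B)) is just the pooled rate for Line B: 341/1400 = 0.244.

0.24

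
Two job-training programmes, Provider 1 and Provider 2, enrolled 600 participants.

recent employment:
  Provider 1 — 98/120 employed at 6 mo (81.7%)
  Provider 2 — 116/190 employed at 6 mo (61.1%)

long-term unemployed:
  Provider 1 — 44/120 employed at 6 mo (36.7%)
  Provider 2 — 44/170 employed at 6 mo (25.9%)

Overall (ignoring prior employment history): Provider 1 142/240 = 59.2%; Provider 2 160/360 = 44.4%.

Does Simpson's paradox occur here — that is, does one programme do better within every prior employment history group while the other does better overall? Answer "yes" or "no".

Within each prior employment history level (recent employment 81.7% vs 61.1%; long-term unemployed 36.7% vs 25.9%), Provider 1 has the higher rate every time. Pooled: 59.2% vs 44.4% — Provider 1 has the higher rate overall. They agree.

no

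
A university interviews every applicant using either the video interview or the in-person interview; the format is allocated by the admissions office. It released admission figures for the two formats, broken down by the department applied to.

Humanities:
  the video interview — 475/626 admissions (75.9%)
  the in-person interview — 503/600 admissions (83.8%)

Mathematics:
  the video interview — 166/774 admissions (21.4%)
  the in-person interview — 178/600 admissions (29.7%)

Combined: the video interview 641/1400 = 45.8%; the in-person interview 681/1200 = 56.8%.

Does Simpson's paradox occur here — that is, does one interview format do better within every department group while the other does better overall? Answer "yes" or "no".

Within each department level (Humanities 75.9% vs 83.8%; Mathematics 21.4% vs 29.7%), the in-person interview has the higher rate every time. Pooled: 45.8% vs 56.8% — the in-person interview has the higher rate overall. They agree.

no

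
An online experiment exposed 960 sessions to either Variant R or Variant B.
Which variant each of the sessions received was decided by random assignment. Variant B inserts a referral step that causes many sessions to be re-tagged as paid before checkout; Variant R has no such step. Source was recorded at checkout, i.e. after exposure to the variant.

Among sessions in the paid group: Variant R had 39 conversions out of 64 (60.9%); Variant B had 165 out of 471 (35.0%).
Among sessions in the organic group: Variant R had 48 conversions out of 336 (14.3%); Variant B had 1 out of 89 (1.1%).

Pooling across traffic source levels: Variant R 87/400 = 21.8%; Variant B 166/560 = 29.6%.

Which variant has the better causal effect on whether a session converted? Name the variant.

Traffic source lies on the pathway variant → traffic source → outcome, so adjusting for it blocks the indirect effect. For the total causal effect of variant, use the unadjusted pooled rates.
Pooled: Variant R 21.8% vs Variant B 29.6%; Variant B is higher overall.

Variant B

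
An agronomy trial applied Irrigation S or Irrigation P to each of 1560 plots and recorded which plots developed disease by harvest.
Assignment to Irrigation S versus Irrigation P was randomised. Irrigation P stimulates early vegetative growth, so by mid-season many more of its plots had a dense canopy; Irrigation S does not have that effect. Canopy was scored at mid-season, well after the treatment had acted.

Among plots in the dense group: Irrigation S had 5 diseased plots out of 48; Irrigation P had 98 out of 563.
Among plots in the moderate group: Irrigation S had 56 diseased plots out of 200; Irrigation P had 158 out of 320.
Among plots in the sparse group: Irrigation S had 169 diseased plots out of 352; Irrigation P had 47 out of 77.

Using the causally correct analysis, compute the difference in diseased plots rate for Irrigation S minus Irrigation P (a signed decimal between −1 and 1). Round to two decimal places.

The distribution of mid-season canopy is itself part of what the irrigation does — it is an intermediate outcome. Holding it fixed would remove that part of the effect; the total effect is the pooled difference.
The causal difference is the pooled difference: 0.383 − 0.316 = +0.068.

+0.07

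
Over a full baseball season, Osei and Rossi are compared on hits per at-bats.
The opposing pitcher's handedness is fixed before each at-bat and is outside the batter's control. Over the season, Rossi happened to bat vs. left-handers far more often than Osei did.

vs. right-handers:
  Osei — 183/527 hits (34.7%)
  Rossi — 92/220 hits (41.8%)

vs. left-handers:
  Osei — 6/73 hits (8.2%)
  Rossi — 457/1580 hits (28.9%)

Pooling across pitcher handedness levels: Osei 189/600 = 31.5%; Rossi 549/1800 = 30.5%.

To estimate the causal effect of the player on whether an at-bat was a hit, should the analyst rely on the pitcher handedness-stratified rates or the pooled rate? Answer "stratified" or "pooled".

The stratified and pooled comparisons disagree (Rossi wins within each pitcher handedness; Osei wins overall), so the answer turns on the causal role of pitcher handedness.
Pitcher handedness differs across players for reasons unrelated to any effect of the player itself, and it separately predicts the outcome — a classic confounder. We must compare within pitcher handedness levels.
Within each level — vs. right-handers: 34.7% vs 41.8%; vs. left-handers: 8.2% vs 28.9% — Rossi is higher every time.

stratified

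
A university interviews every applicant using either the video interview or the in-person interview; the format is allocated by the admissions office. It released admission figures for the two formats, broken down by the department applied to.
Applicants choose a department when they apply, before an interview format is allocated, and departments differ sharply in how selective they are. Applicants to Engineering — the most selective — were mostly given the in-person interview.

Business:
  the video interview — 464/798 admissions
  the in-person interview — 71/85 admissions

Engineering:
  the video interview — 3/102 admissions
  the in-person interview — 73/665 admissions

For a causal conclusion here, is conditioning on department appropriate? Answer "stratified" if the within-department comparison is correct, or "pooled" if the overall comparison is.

Within every department level the in-person interview has the higher rate, yet pooled the video interview does — Simpson's reversal.
Department is set before the interview format has any effect — it is not caused by the interview format — and it independently drives the outcome. That makes it a confounder, so the causal comparison is within department levels.
Within each level — Business: 58.1% vs 83.5%; Engineering: 2.9% vs 11.0% — the in-person interview is higher every time.

stratified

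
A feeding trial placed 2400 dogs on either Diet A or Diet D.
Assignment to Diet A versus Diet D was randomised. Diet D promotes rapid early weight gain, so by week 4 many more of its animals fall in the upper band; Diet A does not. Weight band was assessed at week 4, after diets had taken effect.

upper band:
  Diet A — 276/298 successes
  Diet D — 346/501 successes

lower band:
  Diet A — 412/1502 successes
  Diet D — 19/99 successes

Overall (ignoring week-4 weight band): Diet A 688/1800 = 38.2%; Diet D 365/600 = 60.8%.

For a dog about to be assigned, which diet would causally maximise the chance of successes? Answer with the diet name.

Diet D

Week-4 weight band is recorded after the diet and is itself shifted by it — it sits on the causal path from diet to outcome. Conditioning on a mediator would strip out part of the effect we want; the pooled comparison gives the total causal effect.
Pooled: Diet A 38.2% vs Diet D 60.8%; Diet D is higher overall.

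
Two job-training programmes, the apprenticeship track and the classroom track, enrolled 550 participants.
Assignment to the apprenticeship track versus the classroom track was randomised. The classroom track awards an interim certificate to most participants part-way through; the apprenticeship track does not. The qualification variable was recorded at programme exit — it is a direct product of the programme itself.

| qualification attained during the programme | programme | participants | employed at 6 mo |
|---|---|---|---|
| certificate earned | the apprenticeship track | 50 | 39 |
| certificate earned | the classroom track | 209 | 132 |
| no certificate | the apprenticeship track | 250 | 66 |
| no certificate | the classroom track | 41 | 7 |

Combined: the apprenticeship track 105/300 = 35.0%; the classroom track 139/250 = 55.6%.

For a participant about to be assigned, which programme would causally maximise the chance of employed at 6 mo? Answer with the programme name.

the classroom track

The stratified and pooled comparisons disagree (the apprenticeship track wins within each qualification attained during the programme; the classroom track wins overall), so the answer turns on the causal role of qualification attained during the programme.
The distribution of qualification attained during the programme is itself part of what the programme does — it is an intermediate outcome. Holding it fixed would remove that part of the effect; the total effect is the pooled difference.
Pooled: the apprenticeship track 35.0% vs the classroom track 55.6%; the classroom track is higher overall.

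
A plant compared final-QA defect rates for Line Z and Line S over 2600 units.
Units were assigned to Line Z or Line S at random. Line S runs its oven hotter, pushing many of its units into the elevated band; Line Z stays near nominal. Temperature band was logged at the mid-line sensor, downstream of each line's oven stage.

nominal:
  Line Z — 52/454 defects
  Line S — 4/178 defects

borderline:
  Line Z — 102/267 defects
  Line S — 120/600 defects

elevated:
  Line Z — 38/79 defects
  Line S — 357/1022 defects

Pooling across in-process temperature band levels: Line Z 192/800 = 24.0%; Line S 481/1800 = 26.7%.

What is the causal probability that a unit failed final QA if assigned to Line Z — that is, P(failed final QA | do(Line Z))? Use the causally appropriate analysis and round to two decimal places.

0.24

Line S is lower inside every in-process temperature band stratum but Line Z is lower in aggregate. Whether to stratify depends on how in-process temperature band relates to the line.
In-process temperature band is recorded after the line and is itself shifted by it — it sits on the causal path from line to outcome. Conditioning on a mediator would strip out part of the effect we want; the pooled comparison gives the total causal effect.
So P(outcome | do(Line Z)) is just the pooled rate for Line Z: 192/800 = 0.240.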